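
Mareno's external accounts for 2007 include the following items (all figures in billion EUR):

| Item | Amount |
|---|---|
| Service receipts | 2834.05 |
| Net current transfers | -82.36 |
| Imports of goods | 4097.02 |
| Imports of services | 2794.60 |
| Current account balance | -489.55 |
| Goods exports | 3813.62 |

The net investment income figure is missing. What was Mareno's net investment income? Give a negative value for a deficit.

-163.24

Current account = goods balance + services balance + net primary income + net secondary income
Sum of the known components = -326.31
Net investment income = CA - (known components) = -489.55 - (-326.31) = -163.24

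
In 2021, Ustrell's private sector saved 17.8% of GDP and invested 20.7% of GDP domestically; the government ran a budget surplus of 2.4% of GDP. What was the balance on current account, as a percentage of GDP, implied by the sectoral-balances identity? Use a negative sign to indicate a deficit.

By the sectoral-balances identity, CA = (S_private - I) + (T - G).
Private balance = 17.8 - 20.7 = -2.9
Government balance (T - G) = 2.4
CA = -2.9 + 2.4 = -0.5

-0.5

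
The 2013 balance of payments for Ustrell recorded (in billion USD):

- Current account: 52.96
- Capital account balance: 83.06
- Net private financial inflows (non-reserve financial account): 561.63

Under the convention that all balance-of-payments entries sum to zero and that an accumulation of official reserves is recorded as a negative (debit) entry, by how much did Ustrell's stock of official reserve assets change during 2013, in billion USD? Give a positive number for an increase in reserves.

697.65

Official reserve transactions balance = -(52.96 + 83.06 + 561.63) = -697.65
An accumulation of reserves is recorded as a debit (negative entry), so the change in the stock of reserves is the negative of that balance.
Change in official reserves = -(-697.65) = 697.65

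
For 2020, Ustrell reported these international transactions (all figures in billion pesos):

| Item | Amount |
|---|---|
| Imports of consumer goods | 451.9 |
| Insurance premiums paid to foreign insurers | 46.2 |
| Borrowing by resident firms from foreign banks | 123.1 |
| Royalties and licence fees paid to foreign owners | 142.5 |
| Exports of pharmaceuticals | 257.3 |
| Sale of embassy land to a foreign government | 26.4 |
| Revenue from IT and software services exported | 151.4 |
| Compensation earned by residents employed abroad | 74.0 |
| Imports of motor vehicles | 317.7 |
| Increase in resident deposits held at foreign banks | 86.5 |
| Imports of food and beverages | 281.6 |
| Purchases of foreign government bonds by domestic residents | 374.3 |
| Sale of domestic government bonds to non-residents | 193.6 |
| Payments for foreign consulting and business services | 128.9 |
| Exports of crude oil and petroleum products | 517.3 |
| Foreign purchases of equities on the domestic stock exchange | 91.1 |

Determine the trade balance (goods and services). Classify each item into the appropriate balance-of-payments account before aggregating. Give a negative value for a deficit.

-442.8

Goods: -317.7 - 281.6 + 257.3 - 451.9 + 517.3 = -276.6
Services: -142.5 - 46.2 + 151.4 - 128.9 = -166.2
Trade balance = -276.6 + (-166.2) = -442.8
(Excluded from the trade balance — financial account: borrowing by resident firms from foreign banks 123.1, increase in resident deposits held at foreign banks 86.5, purchases of foreign government bonds by domestic residents 374.3, sale of domestic government bonds to non-residents 193.6, foreign purchases of equities on the domestic stock exchange 91.1; capital account: sale of embassy land to a foreign government 26.4; primary income: compensation earned by residents employed abroad 74.0.)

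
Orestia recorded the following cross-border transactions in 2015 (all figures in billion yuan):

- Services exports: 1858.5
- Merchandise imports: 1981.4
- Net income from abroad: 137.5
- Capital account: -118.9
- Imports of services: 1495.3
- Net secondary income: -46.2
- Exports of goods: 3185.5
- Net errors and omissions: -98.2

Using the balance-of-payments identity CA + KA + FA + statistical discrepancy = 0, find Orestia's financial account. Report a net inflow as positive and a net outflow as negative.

-1441.5

Goods balance = 3185.5 - 1981.4 = 1204.1
Services balance = 1858.5 - 1495.3 = 363.2
Trade balance (goods + services) = 1204.1 + 363.2 = 1567.3
Net primary income = 137.5
Net secondary income = -46.2
Current account = 1567.3 + 137.5 + (-46.2) = 1658.6
Financial account = -(1658.6 + (-118.9) + (-98.2)) = -1441.5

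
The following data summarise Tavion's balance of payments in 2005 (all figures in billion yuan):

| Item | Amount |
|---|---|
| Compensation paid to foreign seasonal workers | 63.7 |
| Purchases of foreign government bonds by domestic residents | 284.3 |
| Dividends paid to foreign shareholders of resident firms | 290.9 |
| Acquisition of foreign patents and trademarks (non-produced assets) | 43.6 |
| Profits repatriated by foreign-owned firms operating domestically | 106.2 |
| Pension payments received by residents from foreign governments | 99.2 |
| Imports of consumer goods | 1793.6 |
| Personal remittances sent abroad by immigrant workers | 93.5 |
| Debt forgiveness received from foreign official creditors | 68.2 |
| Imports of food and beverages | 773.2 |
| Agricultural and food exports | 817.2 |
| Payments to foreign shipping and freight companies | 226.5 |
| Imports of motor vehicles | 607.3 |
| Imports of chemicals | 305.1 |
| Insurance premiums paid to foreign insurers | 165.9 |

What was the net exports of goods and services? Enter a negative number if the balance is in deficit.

-3054.4

Goods: -305.1 - 773.2 - 607.3 + 817.2 - 1793.6 = -2662.0
Services: -226.5 - 165.9 = -392.4
Trade balance = -2662.0 + (-392.4) = -3054.4
(Excluded from the trade balance — primary income: compensation paid to foreign seasonal workers 63.7, dividends paid to foreign shareholders of resident firms 290.9, profits repatriated by foreign-owned firms operating domestically 106.2; financial account: purchases of foreign government bonds by domestic residents 284.3; capital account: acquisition of foreign patents and trademarks (non-produced assets) 43.6, debt forgiveness received from foreign official creditors 68.2; secondary income: pension payments received by residents from foreign governments 99.2, personal remittances sent abroad by immigrant workers 93.5.)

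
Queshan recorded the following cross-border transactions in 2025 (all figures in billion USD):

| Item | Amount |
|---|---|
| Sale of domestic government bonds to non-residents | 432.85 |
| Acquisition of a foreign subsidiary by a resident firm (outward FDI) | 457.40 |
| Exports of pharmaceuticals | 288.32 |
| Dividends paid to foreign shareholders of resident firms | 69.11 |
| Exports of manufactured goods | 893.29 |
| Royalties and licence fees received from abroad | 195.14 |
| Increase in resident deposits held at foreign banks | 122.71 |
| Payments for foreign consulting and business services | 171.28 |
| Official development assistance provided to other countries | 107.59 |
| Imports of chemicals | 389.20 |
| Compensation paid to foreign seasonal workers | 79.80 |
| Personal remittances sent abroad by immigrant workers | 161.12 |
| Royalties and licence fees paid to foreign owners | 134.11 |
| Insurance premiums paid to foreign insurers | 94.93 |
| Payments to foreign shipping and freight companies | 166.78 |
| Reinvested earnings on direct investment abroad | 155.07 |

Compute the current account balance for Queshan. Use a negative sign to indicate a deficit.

157.90

Goods: 288.32 + 893.29 - 389.20 = 792.41
Services: -94.93 - 134.11 + 195.14 - 166.78 - 171.28 = -371.96
Primary income: -69.11 - 79.80 + 155.07 = 6.16
Secondary income: -107.59 - 161.12 = -268.71
Current account = 792.41 + (-371.96) + 6.16 + (-268.71) = 157.90
(Excluded from the current account — financial account: sale of domestic government bonds to non-residents 432.85, acquisition of a foreign subsidiary by a resident firm (outward FDI) 457.40, increase in resident deposits held at foreign banks 122.71.)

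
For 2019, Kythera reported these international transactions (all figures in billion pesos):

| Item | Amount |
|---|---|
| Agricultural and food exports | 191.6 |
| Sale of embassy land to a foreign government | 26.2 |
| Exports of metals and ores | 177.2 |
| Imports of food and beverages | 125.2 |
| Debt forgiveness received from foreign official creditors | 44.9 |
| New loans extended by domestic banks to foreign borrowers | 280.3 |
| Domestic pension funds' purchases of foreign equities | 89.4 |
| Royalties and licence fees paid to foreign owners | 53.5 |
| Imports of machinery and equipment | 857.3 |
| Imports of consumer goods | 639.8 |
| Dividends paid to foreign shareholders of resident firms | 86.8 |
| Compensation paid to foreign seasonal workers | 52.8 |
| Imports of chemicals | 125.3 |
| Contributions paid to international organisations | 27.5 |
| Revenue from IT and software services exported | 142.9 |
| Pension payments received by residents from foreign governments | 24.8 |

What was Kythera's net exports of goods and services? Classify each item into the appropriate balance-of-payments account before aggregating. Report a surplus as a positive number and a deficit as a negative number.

-1289.4

Goods: 191.6 - 639.8 - 125.2 + 177.2 - 125.3 - 857.3 = -1378.8
Services: -53.5 + 142.9 = 89.4
Trade balance = -1378.8 + 89.4 = -1289.4
(Excluded from the trade balance — capital account: sale of embassy land to a foreign government 26.2, debt forgiveness received from foreign official creditors 44.9; financial account: new loans extended by domestic banks to foreign borrowers 280.3, domestic pension funds' purchases of foreign equities 89.4; primary income: dividends paid to foreign shareholders of resident firms 86.8, compensation paid to foreign seasonal workers 52.8; secondary income: contributions paid to international organisations 27.5, pension payments received by residents from foreign governments 24.8.)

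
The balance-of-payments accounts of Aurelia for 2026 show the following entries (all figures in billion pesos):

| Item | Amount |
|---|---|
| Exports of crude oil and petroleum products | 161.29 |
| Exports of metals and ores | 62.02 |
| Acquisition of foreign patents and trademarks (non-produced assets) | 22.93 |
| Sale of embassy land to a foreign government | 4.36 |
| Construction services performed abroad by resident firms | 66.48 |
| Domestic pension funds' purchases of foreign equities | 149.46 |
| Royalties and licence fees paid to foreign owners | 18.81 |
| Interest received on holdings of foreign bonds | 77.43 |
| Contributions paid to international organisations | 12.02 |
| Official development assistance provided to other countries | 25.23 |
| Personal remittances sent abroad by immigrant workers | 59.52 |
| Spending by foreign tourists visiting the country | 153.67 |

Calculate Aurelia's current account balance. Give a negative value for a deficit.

Goods: 161.29 + 62.02 = 223.31
Services: 66.48 - 18.81 + 153.67 = 201.34
Primary income: 77.43
Secondary income: -12.02 - 59.52 - 25.23 = -96.77
Current account = 223.31 + 201.34 + 77.43 + (-96.77) = 405.31
(Excluded from the current account — capital account: acquisition of foreign patents and trademarks (non-produced assets) 22.93, sale of embassy land to a foreign government 4.36; financial account: domestic pension funds' purchases of foreign equities 149.46.)

405.31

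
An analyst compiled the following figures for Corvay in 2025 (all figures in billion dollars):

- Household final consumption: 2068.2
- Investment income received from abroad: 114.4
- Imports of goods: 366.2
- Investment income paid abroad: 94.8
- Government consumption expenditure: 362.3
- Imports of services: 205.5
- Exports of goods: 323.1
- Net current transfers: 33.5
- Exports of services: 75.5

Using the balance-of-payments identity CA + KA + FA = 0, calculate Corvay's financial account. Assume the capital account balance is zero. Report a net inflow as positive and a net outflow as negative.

120.0

Goods balance = 323.1 - 366.2 = -43.1
Services balance = 75.5 - 205.5 = -130.0
Trade balance (goods + services) = -43.1 + (-130.0) = -173.1
Net primary income = 114.4 - 94.8 = 19.6
Net secondary income = 33.5
Current account = -173.1 + 19.6 + 33.5 = -120.0
Financial account = -(-120.0) = 120.0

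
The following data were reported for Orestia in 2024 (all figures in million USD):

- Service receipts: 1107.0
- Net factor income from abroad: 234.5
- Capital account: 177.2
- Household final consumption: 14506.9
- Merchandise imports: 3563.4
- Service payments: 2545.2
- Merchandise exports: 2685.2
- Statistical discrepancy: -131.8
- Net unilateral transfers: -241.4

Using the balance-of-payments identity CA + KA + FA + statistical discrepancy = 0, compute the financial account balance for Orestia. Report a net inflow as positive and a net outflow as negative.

Goods balance = 2685.2 - 3563.4 = -878.2
Services balance = 1107.0 - 2545.2 = -1438.2
Trade balance (goods + services) = -878.2 + (-1438.2) = -2316.4
Net primary income = 234.5
Net secondary income = -241.4
Current account = -2316.4 + 234.5 + (-241.4) = -2323.3
Financial account = -(-2323.3 + 177.2 + (-131.8)) = 2277.9

2277.9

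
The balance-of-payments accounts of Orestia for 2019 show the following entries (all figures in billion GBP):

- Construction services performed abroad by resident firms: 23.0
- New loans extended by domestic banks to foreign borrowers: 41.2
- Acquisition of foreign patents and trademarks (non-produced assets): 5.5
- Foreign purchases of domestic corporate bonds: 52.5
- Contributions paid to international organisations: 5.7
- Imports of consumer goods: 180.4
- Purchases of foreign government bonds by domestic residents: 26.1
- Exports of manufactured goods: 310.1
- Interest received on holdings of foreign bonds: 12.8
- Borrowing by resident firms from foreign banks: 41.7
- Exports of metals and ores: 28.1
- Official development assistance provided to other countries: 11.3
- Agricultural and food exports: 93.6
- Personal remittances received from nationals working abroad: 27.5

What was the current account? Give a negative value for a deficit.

Goods: 28.1 + 93.6 - 180.4 + 310.1 = 251.4
Services: 23.0
Primary income: 12.8
Secondary income: 27.5 - 11.3 - 5.7 = 10.5
Current account = 251.4 + 23.0 + 12.8 + 10.5 = 297.7
(Excluded from the current account — financial account: new loans extended by domestic banks to foreign borrowers 41.2, foreign purchases of domestic corporate bonds 52.5, purchases of foreign government bonds by domestic residents 26.1, borrowing by resident firms from foreign banks 41.7; capital account: acquisition of foreign patents and trademarks (non-produced assets) 5.5.)

297.7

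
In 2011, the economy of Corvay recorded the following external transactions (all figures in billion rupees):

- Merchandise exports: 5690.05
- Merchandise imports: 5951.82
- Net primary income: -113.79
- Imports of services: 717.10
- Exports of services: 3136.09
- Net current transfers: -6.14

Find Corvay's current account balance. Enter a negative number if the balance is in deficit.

2037.29

Goods balance = 5690.05 - 5951.82 = -261.77
Services balance = 3136.09 - 717.10 = 2418.99
Trade balance (goods + services) = -261.77 + 2418.99 = 2157.22
Net primary income = -113.79
Net secondary income = -6.14
Current account = 2157.22 + (-113.79) + (-6.14) = 2037.29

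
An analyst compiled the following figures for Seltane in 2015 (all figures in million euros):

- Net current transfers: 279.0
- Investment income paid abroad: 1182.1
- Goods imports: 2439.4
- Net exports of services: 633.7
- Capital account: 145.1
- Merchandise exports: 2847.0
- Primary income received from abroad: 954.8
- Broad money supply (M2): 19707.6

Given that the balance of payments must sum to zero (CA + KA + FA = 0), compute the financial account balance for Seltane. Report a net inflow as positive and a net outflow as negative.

-1238.1

Goods balance = 2847.0 - 2439.4 = 407.6
Services balance = 633.7
Trade balance (goods + services) = 407.6 + 633.7 = 1041.3
Net primary income = 954.8 - 1182.1 = -227.3
Net secondary income = 279.0
Current account = 1041.3 + (-227.3) + 279.0 = 1093.0
Financial account = -(1093.0 + 145.1) = -1238.1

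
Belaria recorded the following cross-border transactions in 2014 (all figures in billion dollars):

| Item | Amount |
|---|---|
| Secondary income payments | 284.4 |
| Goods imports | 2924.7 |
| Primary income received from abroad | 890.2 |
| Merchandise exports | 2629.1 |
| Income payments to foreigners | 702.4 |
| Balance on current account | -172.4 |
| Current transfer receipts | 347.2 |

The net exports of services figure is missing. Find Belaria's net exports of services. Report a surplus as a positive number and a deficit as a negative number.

Current account = goods balance + services balance + net primary income + net secondary income
Sum of the known components = -45.0
Net exports of services = CA - (known components) = -172.4 - (-45.0) = -127.4

-127.4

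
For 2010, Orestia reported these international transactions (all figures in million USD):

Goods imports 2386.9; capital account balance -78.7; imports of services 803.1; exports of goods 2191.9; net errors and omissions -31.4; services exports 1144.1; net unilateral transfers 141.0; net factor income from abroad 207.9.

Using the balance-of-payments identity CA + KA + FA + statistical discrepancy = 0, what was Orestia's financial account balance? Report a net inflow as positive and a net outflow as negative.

-384.8

Goods balance = 2191.9 - 2386.9 = -195.0
Services balance = 1144.1 - 803.1 = 341.0
Trade balance (goods + services) = -195.0 + 341.0 = 146.0
Net primary income = 207.9
Net secondary income = 141.0
Current account = 146.0 + 207.9 + 141.0 = 494.9
Financial account = -(494.9 + (-78.7) + (-31.4)) = -384.8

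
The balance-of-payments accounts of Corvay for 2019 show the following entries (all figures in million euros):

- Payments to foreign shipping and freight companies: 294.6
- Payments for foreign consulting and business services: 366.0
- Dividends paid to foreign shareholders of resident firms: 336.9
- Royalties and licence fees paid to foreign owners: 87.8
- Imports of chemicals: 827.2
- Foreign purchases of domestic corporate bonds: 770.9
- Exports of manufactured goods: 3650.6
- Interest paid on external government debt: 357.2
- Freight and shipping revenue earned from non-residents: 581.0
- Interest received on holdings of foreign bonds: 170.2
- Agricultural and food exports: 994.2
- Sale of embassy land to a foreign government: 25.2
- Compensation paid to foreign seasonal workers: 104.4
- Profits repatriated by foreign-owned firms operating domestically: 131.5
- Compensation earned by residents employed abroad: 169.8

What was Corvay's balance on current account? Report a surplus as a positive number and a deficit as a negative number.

Goods: 994.2 + 3650.6 - 827.2 = 3817.6
Services: -366.0 + 581.0 - 294.6 - 87.8 = -167.4
Primary income: 170.2 - 336.9 - 357.2 + 169.8 - 131.5 - 104.4 = -590.0
Current account = 3817.6 + (-167.4) + (-590.0) = 3060.2
(Excluded from the current account — financial account: foreign purchases of domestic corporate bonds 770.9; capital account: sale of embassy land to a foreign government 25.2.)

3060.2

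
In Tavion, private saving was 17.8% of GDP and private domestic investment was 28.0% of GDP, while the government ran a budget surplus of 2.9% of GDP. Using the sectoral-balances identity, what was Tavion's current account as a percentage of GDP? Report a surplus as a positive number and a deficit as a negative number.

By the sectoral-balances identity, CA = (S_private - I) + (T - G).
Private balance = 17.8 - 28.0 = -10.2
Government balance (T - G) = 2.9
CA = -10.2 + 2.9 = -7.3

-7.3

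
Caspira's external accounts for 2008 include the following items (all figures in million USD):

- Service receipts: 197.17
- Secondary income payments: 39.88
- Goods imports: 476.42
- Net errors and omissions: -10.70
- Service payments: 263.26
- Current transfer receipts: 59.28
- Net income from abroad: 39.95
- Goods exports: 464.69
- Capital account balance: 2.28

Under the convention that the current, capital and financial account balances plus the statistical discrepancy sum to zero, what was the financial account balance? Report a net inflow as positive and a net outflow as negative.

26.89

Goods balance = 464.69 - 476.42 = -11.73
Services balance = 197.17 - 263.26 = -66.09
Trade balance (goods + services) = -11.73 + (-66.09) = -77.82
Net primary income = 39.95
Net secondary income = 59.28 - 39.88 = 19.40
Current account = -77.82 + 39.95 + 19.40 = -18.47
Financial account = -(-18.47 + 2.28 + (-10.70)) = 26.89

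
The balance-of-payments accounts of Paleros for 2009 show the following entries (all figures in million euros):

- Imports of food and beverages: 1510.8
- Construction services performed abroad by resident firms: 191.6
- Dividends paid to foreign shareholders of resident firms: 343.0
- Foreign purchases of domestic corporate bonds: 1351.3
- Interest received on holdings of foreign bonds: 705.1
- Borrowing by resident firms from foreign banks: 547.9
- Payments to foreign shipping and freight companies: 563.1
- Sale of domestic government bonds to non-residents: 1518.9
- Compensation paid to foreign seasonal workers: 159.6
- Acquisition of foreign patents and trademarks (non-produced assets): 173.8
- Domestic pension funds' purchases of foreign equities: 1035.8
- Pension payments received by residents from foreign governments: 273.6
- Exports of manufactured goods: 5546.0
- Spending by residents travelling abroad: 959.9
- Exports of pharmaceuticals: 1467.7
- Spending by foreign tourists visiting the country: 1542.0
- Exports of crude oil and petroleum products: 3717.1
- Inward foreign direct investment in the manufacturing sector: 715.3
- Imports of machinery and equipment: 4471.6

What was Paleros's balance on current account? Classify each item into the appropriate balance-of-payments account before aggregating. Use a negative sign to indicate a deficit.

Goods: 5546.0 + 1467.7 + 3717.1 - 1510.8 - 4471.6 = 4748.4
Services: -959.9 + 1542.0 - 563.1 + 191.6 = 210.6
Primary income: 705.1 - 343.0 - 159.6 = 202.5
Secondary income: 273.6
Current account = 4748.4 + 210.6 + 202.5 + 273.6 = 5435.1
(Excluded from the current account — financial account: foreign purchases of domestic corporate bonds 1351.3, borrowing by resident firms from foreign banks 547.9, sale of domestic government bonds to non-residents 1518.9, domestic pension funds' purchases of foreign equities 1035.8, inward foreign direct investment in the manufacturing sector 715.3; capital account: acquisition of foreign patents and trademarks (non-produced assets) 173.8.)

5435.1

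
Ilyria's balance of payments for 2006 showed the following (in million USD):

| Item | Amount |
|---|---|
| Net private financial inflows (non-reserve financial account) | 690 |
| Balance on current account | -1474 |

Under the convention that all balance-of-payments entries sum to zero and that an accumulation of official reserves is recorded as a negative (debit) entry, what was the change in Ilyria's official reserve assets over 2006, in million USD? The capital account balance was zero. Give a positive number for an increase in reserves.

Official reserve transactions balance = -((-1474) + 690) = 784
An accumulation of reserves is recorded as a debit (negative entry), so the change in the stock of reserves is the negative of that balance.
Change in official reserves = -(784) = -784

-784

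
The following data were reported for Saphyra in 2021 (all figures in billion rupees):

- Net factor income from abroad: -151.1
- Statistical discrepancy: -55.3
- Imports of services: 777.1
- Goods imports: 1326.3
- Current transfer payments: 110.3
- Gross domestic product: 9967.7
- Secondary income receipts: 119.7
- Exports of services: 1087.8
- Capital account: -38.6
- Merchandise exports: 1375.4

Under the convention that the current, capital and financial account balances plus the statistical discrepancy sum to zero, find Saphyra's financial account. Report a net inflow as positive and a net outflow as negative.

Goods balance = 1375.4 - 1326.3 = 49.1
Services balance = 1087.8 - 777.1 = 310.7
Trade balance (goods + services) = 49.1 + 310.7 = 359.8
Net primary income = -151.1
Net secondary income = 119.7 - 110.3 = 9.4
Current account = 359.8 + (-151.1) + 9.4 = 218.1
Financial account = -(218.1 + (-38.6) + (-55.3)) = -124.2

-124.2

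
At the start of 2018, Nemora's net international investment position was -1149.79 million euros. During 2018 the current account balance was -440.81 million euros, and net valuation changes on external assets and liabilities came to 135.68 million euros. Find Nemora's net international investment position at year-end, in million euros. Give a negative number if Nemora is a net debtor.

Change in NIIP = current account + net valuation change = -440.81 + 135.68 = -305.13
End-of-year NIIP = -1149.79 + (-305.13) = -1454.92

-1454.92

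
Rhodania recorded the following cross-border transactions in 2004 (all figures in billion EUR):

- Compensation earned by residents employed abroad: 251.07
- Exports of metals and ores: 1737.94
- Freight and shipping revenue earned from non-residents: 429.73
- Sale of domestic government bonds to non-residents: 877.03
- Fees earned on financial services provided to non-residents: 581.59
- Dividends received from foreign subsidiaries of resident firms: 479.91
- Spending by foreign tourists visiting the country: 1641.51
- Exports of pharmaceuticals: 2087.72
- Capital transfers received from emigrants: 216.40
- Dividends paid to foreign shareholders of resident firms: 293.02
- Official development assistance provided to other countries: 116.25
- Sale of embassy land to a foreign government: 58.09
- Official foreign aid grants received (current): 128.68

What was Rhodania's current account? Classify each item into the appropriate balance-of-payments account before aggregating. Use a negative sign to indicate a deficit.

6928.88

Goods: 2087.72 + 1737.94 = 3825.66
Services: 1641.51 + 429.73 + 581.59 = 2652.83
Primary income: 479.91 - 293.02 + 251.07 = 437.96
Secondary income: -116.25 + 128.68 = 12.43
Current account = 3825.66 + 2652.83 + 437.96 + 12.43 = 6928.88
(Excluded from the current account — financial account: sale of domestic government bonds to non-residents 877.03; capital account: capital transfers received from emigrants 216.40, sale of embassy land to a foreign government 58.09.)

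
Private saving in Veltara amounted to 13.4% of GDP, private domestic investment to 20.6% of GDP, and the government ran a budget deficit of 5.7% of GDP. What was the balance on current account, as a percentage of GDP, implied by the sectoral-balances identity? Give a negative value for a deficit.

-12.9

By the sectoral-balances identity, CA = (S_private - I) + (T - G).
Private balance = 13.4 - 20.6 = -7.2
Government balance (T - G) = -5.7
CA = -7.2 + (-5.7) = -12.9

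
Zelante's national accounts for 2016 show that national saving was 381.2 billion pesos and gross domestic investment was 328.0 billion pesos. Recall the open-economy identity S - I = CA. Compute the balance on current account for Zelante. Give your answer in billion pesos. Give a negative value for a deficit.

S - I = CA (net lending to the rest of the world).
CA = S - I = 381.2 - 328.0 = 53.2

53.2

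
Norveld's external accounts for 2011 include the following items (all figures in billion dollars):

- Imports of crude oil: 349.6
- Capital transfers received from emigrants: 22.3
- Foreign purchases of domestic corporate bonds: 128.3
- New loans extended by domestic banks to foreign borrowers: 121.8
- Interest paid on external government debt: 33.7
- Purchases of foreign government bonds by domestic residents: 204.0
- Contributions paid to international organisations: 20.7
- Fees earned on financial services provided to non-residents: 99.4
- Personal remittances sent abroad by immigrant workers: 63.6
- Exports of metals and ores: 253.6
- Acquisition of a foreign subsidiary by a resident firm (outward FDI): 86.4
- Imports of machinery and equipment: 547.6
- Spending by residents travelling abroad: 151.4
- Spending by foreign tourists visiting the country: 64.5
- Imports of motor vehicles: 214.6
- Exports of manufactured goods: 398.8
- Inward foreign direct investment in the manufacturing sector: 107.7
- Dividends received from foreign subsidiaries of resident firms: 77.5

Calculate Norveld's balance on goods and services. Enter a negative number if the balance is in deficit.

-446.9

Goods: 398.8 - 547.6 - 214.6 - 349.6 + 253.6 = -459.4
Services: -151.4 + 99.4 + 64.5 = 12.5
Trade balance = -459.4 + 12.5 = -446.9
(Excluded from the trade balance — capital account: capital transfers received from emigrants 22.3; financial account: foreign purchases of domestic corporate bonds 128.3, new loans extended by domestic banks to foreign borrowers 121.8, purchases of foreign government bonds by domestic residents 204.0, acquisition of a foreign subsidiary by a resident firm (outward FDI) 86.4, inward foreign direct investment in the manufacturing sector 107.7; primary income: interest paid on external government debt 33.7, dividends received from foreign subsidiaries of resident firms 77.5; secondary income: contributions paid to international organisations 20.7, personal remittances sent abroad by immigrant workers 63.6.)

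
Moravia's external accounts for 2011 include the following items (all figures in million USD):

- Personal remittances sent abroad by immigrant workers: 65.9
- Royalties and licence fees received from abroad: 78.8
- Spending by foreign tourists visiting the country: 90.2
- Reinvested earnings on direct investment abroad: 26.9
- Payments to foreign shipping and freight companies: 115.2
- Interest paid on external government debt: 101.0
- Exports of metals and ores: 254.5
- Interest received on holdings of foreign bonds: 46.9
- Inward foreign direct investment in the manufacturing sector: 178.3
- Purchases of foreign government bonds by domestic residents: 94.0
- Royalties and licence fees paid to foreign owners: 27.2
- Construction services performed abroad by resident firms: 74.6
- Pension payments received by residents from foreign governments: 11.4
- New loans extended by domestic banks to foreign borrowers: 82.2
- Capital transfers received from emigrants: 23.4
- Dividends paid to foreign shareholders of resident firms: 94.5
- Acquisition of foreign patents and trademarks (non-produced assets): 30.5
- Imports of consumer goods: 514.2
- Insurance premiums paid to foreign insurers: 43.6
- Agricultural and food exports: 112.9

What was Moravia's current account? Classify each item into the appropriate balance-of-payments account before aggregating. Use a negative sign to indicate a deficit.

Goods: 112.9 + 254.5 - 514.2 = -146.8
Services: 90.2 + 74.6 + 78.8 - 27.2 - 115.2 - 43.6 = 57.6
Primary income: 26.9 - 94.5 - 101.0 + 46.9 = -121.7
Secondary income: -65.9 + 11.4 = -54.5
Current account = (-146.8) + 57.6 + (-121.7) + (-54.5) = -265.4
(Excluded from the current account — financial account: inward foreign direct investment in the manufacturing sector 178.3, purchases of foreign government bonds by domestic residents 94.0, new loans extended by domestic banks to foreign borrowers 82.2; capital account: capital transfers received from emigrants 23.4, acquisition of foreign patents and trademarks (non-produced assets) 30.5.)

-265.4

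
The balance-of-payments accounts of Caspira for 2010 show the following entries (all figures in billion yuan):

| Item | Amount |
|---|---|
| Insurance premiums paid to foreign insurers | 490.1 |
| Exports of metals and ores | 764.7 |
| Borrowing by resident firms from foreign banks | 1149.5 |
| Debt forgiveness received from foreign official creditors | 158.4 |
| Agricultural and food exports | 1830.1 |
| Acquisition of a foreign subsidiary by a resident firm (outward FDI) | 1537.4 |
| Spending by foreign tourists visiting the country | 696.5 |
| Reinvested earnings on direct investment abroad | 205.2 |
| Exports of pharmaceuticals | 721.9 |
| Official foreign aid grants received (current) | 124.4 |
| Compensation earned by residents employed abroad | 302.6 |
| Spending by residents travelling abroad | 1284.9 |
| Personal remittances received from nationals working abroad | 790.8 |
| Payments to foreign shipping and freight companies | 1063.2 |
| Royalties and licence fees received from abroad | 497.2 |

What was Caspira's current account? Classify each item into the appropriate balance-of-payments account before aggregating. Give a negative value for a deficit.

3095.2

Goods: 764.7 + 721.9 + 1830.1 = 3316.7
Services: -490.1 + 497.2 - 1284.9 - 1063.2 + 696.5 = -1644.5
Primary income: 302.6 + 205.2 = 507.8
Secondary income: 124.4 + 790.8 = 915.2
Current account = 3316.7 + (-1644.5) + 507.8 + 915.2 = 3095.2
(Excluded from the current account — financial account: borrowing by resident firms from foreign banks 1149.5, acquisition of a foreign subsidiary by a resident firm (outward FDI) 1537.4; capital account: debt forgiveness received from foreign official creditors 158.4.)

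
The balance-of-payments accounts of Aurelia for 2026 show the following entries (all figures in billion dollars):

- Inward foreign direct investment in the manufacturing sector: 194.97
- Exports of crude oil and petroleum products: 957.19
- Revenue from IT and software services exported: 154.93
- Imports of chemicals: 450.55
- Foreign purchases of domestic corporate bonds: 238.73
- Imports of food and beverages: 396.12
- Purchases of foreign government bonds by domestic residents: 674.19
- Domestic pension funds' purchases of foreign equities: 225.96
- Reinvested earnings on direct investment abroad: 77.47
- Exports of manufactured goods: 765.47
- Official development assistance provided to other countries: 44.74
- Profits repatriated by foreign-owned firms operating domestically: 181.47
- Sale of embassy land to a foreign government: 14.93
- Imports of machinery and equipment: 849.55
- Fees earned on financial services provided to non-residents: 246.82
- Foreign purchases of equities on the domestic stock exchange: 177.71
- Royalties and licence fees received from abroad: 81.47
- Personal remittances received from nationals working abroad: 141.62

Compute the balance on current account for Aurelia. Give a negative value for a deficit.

502.54

Goods: 957.19 + 765.47 - 450.55 - 849.55 - 396.12 = 26.44
Services: 81.47 + 246.82 + 154.93 = 483.22
Primary income: -181.47 + 77.47 = -104.00
Secondary income: 141.62 - 44.74 = 96.88
Current account = 26.44 + 483.22 + (-104.00) + 96.88 = 502.54
(Excluded from the current account — financial account: inward foreign direct investment in the manufacturing sector 194.97, foreign purchases of domestic corporate bonds 238.73, purchases of foreign government bonds by domestic residents 674.19, domestic pension funds' purchases of foreign equities 225.96, foreign purchases of equities on the domestic stock exchange 177.71; capital account: sale of embassy land to a foreign government 14.93.)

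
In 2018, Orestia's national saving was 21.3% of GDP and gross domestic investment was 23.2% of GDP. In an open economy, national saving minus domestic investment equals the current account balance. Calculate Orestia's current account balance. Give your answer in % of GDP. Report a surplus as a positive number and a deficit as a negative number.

CA = S - I = 21.3 - 23.2 = -1.9

-1.9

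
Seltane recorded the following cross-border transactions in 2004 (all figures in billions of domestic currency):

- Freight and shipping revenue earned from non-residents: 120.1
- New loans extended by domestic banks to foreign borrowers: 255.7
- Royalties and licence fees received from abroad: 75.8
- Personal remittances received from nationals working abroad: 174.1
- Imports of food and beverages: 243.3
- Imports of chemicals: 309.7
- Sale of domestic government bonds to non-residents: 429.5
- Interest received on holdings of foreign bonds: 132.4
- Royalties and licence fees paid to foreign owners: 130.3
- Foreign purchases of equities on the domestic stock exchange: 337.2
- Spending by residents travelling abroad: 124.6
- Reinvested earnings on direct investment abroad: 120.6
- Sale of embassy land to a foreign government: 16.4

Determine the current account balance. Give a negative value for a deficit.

-184.9

Goods: -309.7 - 243.3 = -553.0
Services: -130.3 + 120.1 - 124.6 + 75.8 = -59.0
Primary income: 132.4 + 120.6 = 253.0
Secondary income: 174.1
Current account = (-553.0) + (-59.0) + 253.0 + 174.1 = -184.9
(Excluded from the current account — financial account: new loans extended by domestic banks to foreign borrowers 255.7, sale of domestic government bonds to non-residents 429.5, foreign purchases of equities on the domestic stock exchange 337.2; capital account: sale of embassy land to a foreign government 16.4.)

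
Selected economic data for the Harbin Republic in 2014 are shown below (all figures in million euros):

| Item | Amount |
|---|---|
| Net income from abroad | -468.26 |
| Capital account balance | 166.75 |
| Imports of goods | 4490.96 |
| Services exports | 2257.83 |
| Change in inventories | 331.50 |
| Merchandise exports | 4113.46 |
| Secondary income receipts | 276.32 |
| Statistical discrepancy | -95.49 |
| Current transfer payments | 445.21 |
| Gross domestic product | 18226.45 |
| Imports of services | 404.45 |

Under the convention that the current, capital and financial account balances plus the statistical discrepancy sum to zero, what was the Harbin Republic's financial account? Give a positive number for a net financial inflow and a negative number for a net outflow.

-909.99

Goods balance = 4113.46 - 4490.96 = -377.50
Services balance = 2257.83 - 404.45 = 1853.38
Trade balance (goods + services) = -377.50 + 1853.38 = 1475.88
Net primary income = -468.26
Net secondary income = 276.32 - 445.21 = -168.89
Current account = 1475.88 + (-468.26) + (-168.89) = 838.73
Financial account = -(838.73 + 166.75 + (-95.49)) = -909.99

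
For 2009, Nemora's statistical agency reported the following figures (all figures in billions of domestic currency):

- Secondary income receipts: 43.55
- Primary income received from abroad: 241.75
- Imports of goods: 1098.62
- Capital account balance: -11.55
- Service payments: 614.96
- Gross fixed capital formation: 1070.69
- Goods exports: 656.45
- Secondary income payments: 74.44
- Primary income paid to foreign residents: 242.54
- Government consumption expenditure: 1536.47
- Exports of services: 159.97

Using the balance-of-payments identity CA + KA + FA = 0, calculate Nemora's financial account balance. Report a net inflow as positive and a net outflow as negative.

940.39

Goods balance = 656.45 - 1098.62 = -442.17
Services balance = 159.97 - 614.96 = -454.99
Trade balance (goods + services) = -442.17 + (-454.99) = -897.16
Net primary income = 241.75 - 242.54 = -0.79
Net secondary income = 43.55 - 74.44 = -30.89
Current account = -897.16 + (-0.79) + (-30.89) = -928.84
Financial account = -(-928.84 + (-11.55)) = 940.39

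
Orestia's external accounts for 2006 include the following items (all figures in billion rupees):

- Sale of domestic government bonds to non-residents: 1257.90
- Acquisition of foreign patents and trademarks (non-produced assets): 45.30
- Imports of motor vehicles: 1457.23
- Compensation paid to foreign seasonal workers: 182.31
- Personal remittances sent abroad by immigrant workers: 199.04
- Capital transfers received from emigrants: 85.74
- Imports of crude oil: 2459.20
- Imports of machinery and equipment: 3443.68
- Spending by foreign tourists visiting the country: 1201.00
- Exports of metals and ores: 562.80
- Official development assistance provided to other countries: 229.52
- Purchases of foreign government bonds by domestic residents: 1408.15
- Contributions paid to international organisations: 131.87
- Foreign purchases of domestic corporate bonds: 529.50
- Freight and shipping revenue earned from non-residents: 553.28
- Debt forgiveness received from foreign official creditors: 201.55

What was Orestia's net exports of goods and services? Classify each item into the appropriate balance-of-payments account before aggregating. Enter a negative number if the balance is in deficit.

Goods: -2459.20 + 562.80 - 1457.23 - 3443.68 = -6797.31
Services: 1201.00 + 553.28 = 1754.28
Trade balance = -6797.31 + 1754.28 = -5043.03
(Excluded from the trade balance — financial account: sale of domestic government bonds to non-residents 1257.90, purchases of foreign government bonds by domestic residents 1408.15, foreign purchases of domestic corporate bonds 529.50; capital account: acquisition of foreign patents and trademarks (non-produced assets) 45.30, capital transfers received from emigrants 85.74, debt forgiveness received from foreign official creditors 201.55; primary income: compensation paid to foreign seasonal workers 182.31; secondary income: personal remittances sent abroad by immigrant workers 199.04, official development assistance provided to other countries 229.52, contributions paid to international organisations 131.87.)

-5043.03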